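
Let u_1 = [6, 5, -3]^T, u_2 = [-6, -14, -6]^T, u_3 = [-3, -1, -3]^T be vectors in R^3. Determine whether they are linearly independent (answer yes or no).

yes

Form the matrix with these vectors as rows and row reduce.
R2 ← R2 + R1: [0, -9, -9]
R3 ← R3 + (1/2)·R1: [0, 3/2, -9/2]
R3 ← R3 + (1/6)·R2: [0, 0, -6]
3 nonzero rows, so the 3 vectors span a space of dimension 3.
Since 3 = 3, the vectors are linearly independent.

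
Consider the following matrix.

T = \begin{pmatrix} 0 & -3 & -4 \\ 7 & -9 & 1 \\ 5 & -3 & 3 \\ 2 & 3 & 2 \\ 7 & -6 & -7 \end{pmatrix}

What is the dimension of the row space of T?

Row reduce to echelon form.
Swap R1 ↔ R2
R3 ← R3 − (5/7)·R1: [0, 24/7, 16/7]
R4 ← R4 − (2/7)·R1: [0, 39/7, 12/7]
R5 ← R5 − R1: [0, 3, -8]
R3 ← R3 + (8/7)·R2: [0, 0, -16/7]
R4 ← R4 + (13/7)·R2: [0, 0, -40/7]
R5 ← R5 + R2: [0, 0, -12]
R4 ← R4 − (5/2)·R3: [0, 0, 0]
R5 ← R5 − (21/4)·R3: [0, 0, 0]
Echelon form has 3 nonzero rows, so rank(T) = 3.
The row space has dimension equal to the rank: 3.

3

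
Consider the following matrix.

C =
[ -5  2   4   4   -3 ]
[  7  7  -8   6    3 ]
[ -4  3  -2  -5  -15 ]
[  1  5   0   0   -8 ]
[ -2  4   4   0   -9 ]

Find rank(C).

5

Row reduce to echelon form.
R2 ← R2 + (7/5)·R1: [0, 49/5, -12/5, 58/5, -6/5]
R3 ← R3 − (4/5)·R1: [0, 7/5, -26/5, -41/5, -63/5]
R4 ← R4 + (1/5)·R1: [0, 27/5, 4/5, 4/5, -43/5]
R5 ← R5 − (2/5)·R1: [0, 16/5, 12/5, -8/5, -39/5]
R3 ← R3 − (1/7)·R2: [0, 0, -34/7, -69/7, -87/7]
R4 ← R4 − (27/49)·R2: [0, 0, 104/49, -274/49, -389/49]
R5 ← R5 − (16/49)·R2: [0, 0, 156/49, -264/49, -363/49]
R4 ← R4 + (52/119)·R3: [0, 0, 0, -1178/119, -1591/119]
R5 ← R5 + (78/119)·R3: [0, 0, 0, -1410/119, -1851/119]
R5 ← R5 − (705/589)·R4: [0, 0, 0, 0, 264/589]
Echelon form has 5 nonzero rows, so rank(C) = 5.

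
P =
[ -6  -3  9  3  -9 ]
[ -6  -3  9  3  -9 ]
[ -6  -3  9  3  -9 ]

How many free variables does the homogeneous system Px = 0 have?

Row reduce to echelon form.
R2 ← R2 − R1: [0, 0, 0, 0, 0]
R3 ← R3 − R1: [0, 0, 0, 0, 0]
1 nonzero row, so rank(P) = 1.
P has 5 columns; by rank–nullity, nullity = 5 − 1 = 4.

4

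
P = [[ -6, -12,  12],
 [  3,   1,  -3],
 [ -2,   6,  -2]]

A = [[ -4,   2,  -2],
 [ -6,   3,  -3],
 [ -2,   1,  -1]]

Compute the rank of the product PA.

1

First compute PA:
[[ 72, -36,  36],
 [-12,   6,  -6],
 [-24,  12, -12]]
Now row reduce the product.
R2 ← R2 + (1/6)·R1: [0, 0, 0]
R3 ← R3 + (1/3)·R1: [0, 0, 0]
1 nonzero row, so rank(PA) = 1.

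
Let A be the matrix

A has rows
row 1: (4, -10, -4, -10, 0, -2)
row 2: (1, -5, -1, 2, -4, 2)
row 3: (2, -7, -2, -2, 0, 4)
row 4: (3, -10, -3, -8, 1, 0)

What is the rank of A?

4

Row reduce to echelon form.
R2 ← R2 − (1/4)·R1: [0, -5/2, 0, 9/2, -4, 5/2]
R3 ← R3 − (1/2)·R1: [0, -2, 0, 3, 0, 5]
R4 ← R4 − (3/4)·R1: [0, -5/2, 0, -1/2, 1, 3/2]
R3 ← R3 − (4/5)·R2: [0, 0, 0, -3/5, 16/5, 3]
R4 ← R4 − R2: [0, 0, 0, -5, 5, -1]
R4 ← R4 − (25/3)·R3: [0, 0, 0, 0, -65/3, -26]
Echelon form has 4 nonzero rows, so rank(A) = 4.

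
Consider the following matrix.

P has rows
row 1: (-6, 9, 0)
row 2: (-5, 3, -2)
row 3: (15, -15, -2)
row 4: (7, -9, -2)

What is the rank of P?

Row reduce to echelon form.
R2 ← R2 − (5/6)·R1: [0, -9/2, -2]
R3 ← R3 + (5/2)·R1: [0, 15/2, -2]
R4 ← R4 + (7/6)·R1: [0, 3/2, -2]
R3 ← R3 + (5/3)·R2: [0, 0, -16/3]
R4 ← R4 + (1/3)·R2: [0, 0, -8/3]
R4 ← R4 − (1/2)·R3: [0, 0, 0]
Echelon form has 3 nonzero rows, so rank(P) = 3.

3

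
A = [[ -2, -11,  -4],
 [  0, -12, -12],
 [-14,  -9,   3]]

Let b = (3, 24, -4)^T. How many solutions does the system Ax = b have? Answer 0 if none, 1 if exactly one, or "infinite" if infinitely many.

Row reduce the augmented matrix [A | b].
R3 ← R3 − (7)·R1: [0, 68, 31, -25]
R3 ← R3 + (17/3)·R2: [0, 0, -37, 111]
The echelon form has 3 nonzero rows, and every pivot lies in the first 3 columns, so rank(A) = rank([A|b]) = 3.
The system is consistent.
rank = 3 = number of unknowns, so the solution is unique.

1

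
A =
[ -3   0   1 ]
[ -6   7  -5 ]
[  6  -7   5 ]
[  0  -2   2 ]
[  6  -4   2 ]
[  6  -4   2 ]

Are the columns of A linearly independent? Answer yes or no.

no

Row reduce A to echelon form.
R2 ← R2 − (2)·R1: [0, 7, -7]
R3 ← R3 + (2)·R1: [0, -7, 7]
R5 ← R5 + (2)·R1: [0, -4, 4]
R6 ← R6 + (2)·R1: [0, -4, 4]
R3 ← R3 + R2: [0, 0, 0]
R4 ← R4 + (2/7)·R2: [0, 0, 0]
R5 ← R5 + (4/7)·R2: [0, 0, 0]
R6 ← R6 + (4/7)·R2: [0, 0, 0]
2 pivots among 3 columns.
Only 2 < 3 pivot columns, so the columns are linearly dependent.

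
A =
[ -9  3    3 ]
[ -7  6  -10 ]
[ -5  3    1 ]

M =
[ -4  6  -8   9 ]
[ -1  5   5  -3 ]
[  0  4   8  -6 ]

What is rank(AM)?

2

First compute AM:
[[ 33, -27, 111, -108],
 [ 22, -52,   6, -21],
 [ 17, -11,  63, -60]]
Now row reduce the product.
R2 ← R2 − (2/3)·R1: [0, -34, -68, 51]
R3 ← R3 − (17/33)·R1: [0, 32/11, 64/11, -48/11]
R3 ← R3 + (16/187)·R2: [0, 0, 0, 0]
2 nonzero rows, so rank(AM) = 2.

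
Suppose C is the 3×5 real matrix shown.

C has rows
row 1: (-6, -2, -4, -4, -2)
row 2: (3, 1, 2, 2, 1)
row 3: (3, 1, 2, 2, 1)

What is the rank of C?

1

Row reduce to echelon form.
R2 ← R2 + (1/2)·R1: [0, 0, 0, 0, 0]
R3 ← R3 + (1/2)·R1: [0, 0, 0, 0, 0]
Echelon form has 1 nonzero row, so rank(C) = 1.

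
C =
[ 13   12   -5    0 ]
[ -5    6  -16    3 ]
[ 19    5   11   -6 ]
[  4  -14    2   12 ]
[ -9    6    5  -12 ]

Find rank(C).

Row reduce to echelon form.
R2 ← R2 + (5/13)·R1: [0, 138/13, -233/13, 3]
R3 ← R3 − (19/13)·R1: [0, -163/13, 238/13, -6]
R4 ← R4 − (4/13)·R1: [0, -230/13, 46/13, 12]
R5 ← R5 + (9/13)·R1: [0, 186/13, 20/13, -12]
R3 ← R3 + (163/138)·R2: [0, 0, -395/138, -113/46]
R4 ← R4 + (5/3)·R2: [0, 0, -79/3, 17]
R5 ← R5 − (31/23)·R2: [0, 0, 591/23, -369/23]
R4 ← R4 − (46/5)·R3: [0, 0, 0, 198/5]
R5 ← R5 + (3546/395)·R3: [0, 0, 0, -15048/395]
R5 ← R5 + (76/79)·R4: [0, 0, 0, 0]
Echelon form has 4 nonzero rows, so rank(C) = 4.

4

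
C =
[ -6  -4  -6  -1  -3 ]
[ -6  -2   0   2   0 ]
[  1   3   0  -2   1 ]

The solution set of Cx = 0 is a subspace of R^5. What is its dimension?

Row reduce to echelon form.
R2 ← R2 − R1: [0, 2, 6, 3, 3]
R3 ← R3 + (1/6)·R1: [0, 7/3, -1, -13/6, 1/2]
R3 ← R3 − (7/6)·R2: [0, 0, -8, -17/3, -3]
3 nonzero rows, so rank(C) = 3.
C has 5 columns; by rank–nullity, nullity = 5 − 3 = 2.

2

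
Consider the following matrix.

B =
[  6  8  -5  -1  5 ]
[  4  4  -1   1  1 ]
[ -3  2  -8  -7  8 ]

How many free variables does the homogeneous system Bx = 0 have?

Row reduce to echelon form.
R2 ← R2 − (2/3)·R1: [0, -4/3, 7/3, 5/3, -7/3]
R3 ← R3 + (1/2)·R1: [0, 6, -21/2, -15/2, 21/2]
R3 ← R3 + (9/2)·R2: [0, 0, 0, 0, 0]
2 nonzero rows, so rank(B) = 2.
B has 5 columns; by rank–nullity, nullity = 5 − 2 = 3.

3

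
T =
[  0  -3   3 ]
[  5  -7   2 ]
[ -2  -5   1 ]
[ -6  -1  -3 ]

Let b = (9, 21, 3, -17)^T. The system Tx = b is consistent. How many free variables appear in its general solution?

Row reduce the augmented matrix [T | b].
Swap R1 ↔ R2
R3 ← R3 + (2/5)·R1: [0, -39/5, 9/5, 57/5]
R4 ← R4 + (6/5)·R1: [0, -47/5, -3/5, 41/5]
R3 ← R3 − (13/5)·R2: [0, 0, -6, -12]
R4 ← R4 − (47/15)·R2: [0, 0, -10, -20]
R4 ← R4 − (5/3)·R3: [0, 0, 0, 0]
The echelon form has 3 nonzero rows, and every pivot lies in the first 3 columns, so rank(T) = rank([T|b]) = 3.
The system is consistent.
Free variables = (unknowns) − (rank) = 3 − 3 = 0.

0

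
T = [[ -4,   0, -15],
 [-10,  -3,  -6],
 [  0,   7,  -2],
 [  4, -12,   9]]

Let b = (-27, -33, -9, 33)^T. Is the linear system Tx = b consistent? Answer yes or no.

yes

Row reduce the augmented matrix [T | b].
R2 ← R2 − (5/2)·R1: [0, -3, 63/2, 69/2]
R4 ← R4 + R1: [0, -12, -6, 6]
R3 ← R3 + (7/3)·R2: [0, 0, 143/2, 143/2]
R4 ← R4 − (4)·R2: [0, 0, -132, -132]
R4 ← R4 + (24/13)·R3: [0, 0, 0, 0]
The echelon form has 3 nonzero rows, and every pivot lies in the first 3 columns, so rank(T) = rank([T|b]) = 3.
The system is consistent.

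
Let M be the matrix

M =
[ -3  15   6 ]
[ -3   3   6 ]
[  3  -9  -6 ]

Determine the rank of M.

Row reduce to echelon form.
R2 ← R2 − R1: [0, -12, 0]
R3 ← R3 + R1: [0, 6, 0]
R3 ← R3 + (1/2)·R2: [0, 0, 0]
Echelon form has 2 nonzero rows, so rank(M) = 2.

2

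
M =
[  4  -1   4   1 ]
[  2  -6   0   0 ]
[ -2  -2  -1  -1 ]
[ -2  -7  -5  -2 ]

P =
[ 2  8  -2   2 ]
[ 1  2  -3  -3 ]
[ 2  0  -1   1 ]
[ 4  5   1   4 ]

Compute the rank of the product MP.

4

First compute MP:
[[ 19,  35,  -8,  19],
 [ -2,   4,  14,  22],
 [-12, -25,  10,  -3],
 [-29, -40,  28,   4]]
Now row reduce the product.
R2 ← R2 + (2/19)·R1: [0, 146/19, 250/19, 24]
R3 ← R3 + (12/19)·R1: [0, -55/19, 94/19, 9]
R4 ← R4 + (29/19)·R1: [0, 255/19, 300/19, 33]
R3 ← R3 + (55/146)·R2: [0, 0, 723/73, 1317/73]
R4 ← R4 − (255/146)·R2: [0, 0, -525/73, -651/73]
R4 ← R4 + (175/241)·R3: [0, 0, 0, 1008/241]
4 nonzero rows, so rank(MP) = 4.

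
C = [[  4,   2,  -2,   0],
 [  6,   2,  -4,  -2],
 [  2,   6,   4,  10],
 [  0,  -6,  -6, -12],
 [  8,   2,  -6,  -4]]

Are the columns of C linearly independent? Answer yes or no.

no

Row reduce C to echelon form.
R2 ← R2 − (3/2)·R1: [0, -1, -1, -2]
R3 ← R3 − (1/2)·R1: [0, 5, 5, 10]
R5 ← R5 − (2)·R1: [0, -2, -2, -4]
R3 ← R3 + (5)·R2: [0, 0, 0, 0]
R4 ← R4 − (6)·R2: [0, 0, 0, 0]
R5 ← R5 − (2)·R2: [0, 0, 0, 0]
2 pivots among 4 columns.
Only 2 < 4 pivot columns, so the columns are linearly dependent.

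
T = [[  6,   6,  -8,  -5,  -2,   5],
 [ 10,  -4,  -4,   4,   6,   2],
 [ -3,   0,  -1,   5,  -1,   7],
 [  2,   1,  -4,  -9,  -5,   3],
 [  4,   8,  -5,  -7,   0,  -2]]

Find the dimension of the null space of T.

1

Row reduce to echelon form.
R2 ← R2 − (5/3)·R1: [0, -14, 28/3, 37/3, 28/3, -19/3]
R3 ← R3 + (1/2)·R1: [0, 3, -5, 5/2, -2, 19/2]
R4 ← R4 − (1/3)·R1: [0, -1, -4/3, -22/3, -13/3, 4/3]
R5 ← R5 − (2/3)·R1: [0, 4, 1/3, -11/3, 4/3, -16/3]
R3 ← R3 + (3/14)·R2: [0, 0, -3, 36/7, 0, 57/7]
R4 ← R4 − (1/14)·R2: [0, 0, -2, -115/14, -5, 25/14]
R5 ← R5 + (2/7)·R2: [0, 0, 3, -1/7, 4, -50/7]
R4 ← R4 − (2/3)·R3: [0, 0, 0, -163/14, -5, -51/14]
R5 ← R5 + R3: [0, 0, 0, 5, 4, 1]
R5 ← R5 + (70/163)·R4: [0, 0, 0, 0, 302/163, -92/163]
5 nonzero rows, so rank(T) = 5.
T has 6 columns; by rank–nullity, nullity = 6 − 5 = 1.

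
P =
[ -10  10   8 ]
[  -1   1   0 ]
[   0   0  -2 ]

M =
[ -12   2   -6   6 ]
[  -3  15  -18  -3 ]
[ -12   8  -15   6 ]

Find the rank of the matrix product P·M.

First compute PM:
[[ -6, 194, -240, -42],
 [  9,  13, -12,  -9],
 [ 24, -16,  30, -12]]
Now row reduce the product.
R2 ← R2 + (3/2)·R1: [0, 304, -372, -72]
R3 ← R3 + (4)·R1: [0, 760, -930, -180]
R3 ← R3 − (5/2)·R2: [0, 0, 0, 0]
2 nonzero rows, so rank(PM) = 2.

2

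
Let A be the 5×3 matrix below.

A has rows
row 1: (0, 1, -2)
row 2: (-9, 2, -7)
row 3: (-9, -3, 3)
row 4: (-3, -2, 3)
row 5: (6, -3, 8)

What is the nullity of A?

1

Row reduce to echelon form.
Swap R1 ↔ R2
R3 ← R3 − R1: [0, -5, 10]
R4 ← R4 − (1/3)·R1: [0, -8/3, 16/3]
R5 ← R5 + (2/3)·R1: [0, -5/3, 10/3]
R3 ← R3 + (5)·R2: [0, 0, 0]
R4 ← R4 + (8/3)·R2: [0, 0, 0]
R5 ← R5 + (5/3)·R2: [0, 0, 0]
2 nonzero rows, so rank(A) = 2.
A has 3 columns; by rank–nullity, nullity = 3 − 2 = 1.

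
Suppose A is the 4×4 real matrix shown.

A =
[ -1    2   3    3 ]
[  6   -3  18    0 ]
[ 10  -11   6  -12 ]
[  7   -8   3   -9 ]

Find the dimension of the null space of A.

Row reduce to echelon form.
R2 ← R2 + (6)·R1: [0, 9, 36, 18]
R3 ← R3 + (10)·R1: [0, 9, 36, 18]
R4 ← R4 + (7)·R1: [0, 6, 24, 12]
R3 ← R3 − R2: [0, 0, 0, 0]
R4 ← R4 − (2/3)·R2: [0, 0, 0, 0]
2 nonzero rows, so rank(A) = 2.
A has 4 columns; by rank–nullity, nullity = 4 − 2 = 2.

2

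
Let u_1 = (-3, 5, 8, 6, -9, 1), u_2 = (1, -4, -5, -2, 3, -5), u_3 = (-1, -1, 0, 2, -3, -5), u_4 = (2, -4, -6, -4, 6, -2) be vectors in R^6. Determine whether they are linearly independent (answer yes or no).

Form the matrix with these vectors as rows and row reduce.
R2 ← R2 + (1/3)·R1: [0, -7/3, -7/3, 0, 0, -14/3]
R3 ← R3 − (1/3)·R1: [0, -8/3, -8/3, 0, 0, -16/3]
R4 ← R4 + (2/3)·R1: [0, -2/3, -2/3, 0, 0, -4/3]
R3 ← R3 − (8/7)·R2: [0, 0, 0, 0, 0, 0]
R4 ← R4 − (2/7)·R2: [0, 0, 0, 0, 0, 0]
2 nonzero rows, so the 4 vectors span a space of dimension 2.
Since 2 < 4, the vectors are linearly dependent.

no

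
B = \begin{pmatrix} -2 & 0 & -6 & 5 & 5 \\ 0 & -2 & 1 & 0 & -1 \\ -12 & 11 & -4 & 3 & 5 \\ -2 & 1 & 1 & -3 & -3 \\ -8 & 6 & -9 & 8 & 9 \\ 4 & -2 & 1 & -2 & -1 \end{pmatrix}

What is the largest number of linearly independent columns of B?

5

Row reduce to echelon form.
R3 ← R3 − (6)·R1: [0, 11, 32, -27, -25]
R4 ← R4 − R1: [0, 1, 7, -8, -8]
R5 ← R5 − (4)·R1: [0, 6, 15, -12, -11]
R6 ← R6 + (2)·R1: [0, -2, -11, 8, 9]
R3 ← R3 + (11/2)·R2: [0, 0, 75/2, -27, -61/2]
R4 ← R4 + (1/2)·R2: [0, 0, 15/2, -8, -17/2]
R5 ← R5 + (3)·R2: [0, 0, 18, -12, -14]
R6 ← R6 − R2: [0, 0, -12, 8, 10]
R4 ← R4 − (1/5)·R3: [0, 0, 0, -13/5, -12/5]
R5 ← R5 − (12/25)·R3: [0, 0, 0, 24/25, 16/25]
R6 ← R6 + (8/25)·R3: [0, 0, 0, -16/25, 6/25]
R5 ← R5 + (24/65)·R4: [0, 0, 0, 0, -16/65]
R6 ← R6 − (16/65)·R4: [0, 0, 0, 0, 54/65]
R6 ← R6 + (27/8)·R5: [0, 0, 0, 0, 0]
Echelon form has 5 nonzero rows, so rank(B) = 5.
The rank gives the maximum number of linearly independent columns: 5.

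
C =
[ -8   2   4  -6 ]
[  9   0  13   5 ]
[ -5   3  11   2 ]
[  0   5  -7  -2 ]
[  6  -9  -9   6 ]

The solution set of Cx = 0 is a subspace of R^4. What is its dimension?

Row reduce to echelon form.
R2 ← R2 + (9/8)·R1: [0, 9/4, 35/2, -7/4]
R3 ← R3 − (5/8)·R1: [0, 7/4, 17/2, 23/4]
R5 ← R5 + (3/4)·R1: [0, -15/2, -6, 3/2]
R3 ← R3 − (7/9)·R2: [0, 0, -46/9, 64/9]
R4 ← R4 − (20/9)·R2: [0, 0, -413/9, 17/9]
R5 ← R5 + (10/3)·R2: [0, 0, 157/3, -13/3]
R4 ← R4 − (413/46)·R3: [0, 0, 0, -1425/23]
R5 ← R5 + (471/46)·R3: [0, 0, 0, 1575/23]
R5 ← R5 + (21/19)·R4: [0, 0, 0, 0]
4 nonzero rows, so rank(C) = 4.
C has 4 columns; by rank–nullity, nullity = 4 − 4 = 0.

0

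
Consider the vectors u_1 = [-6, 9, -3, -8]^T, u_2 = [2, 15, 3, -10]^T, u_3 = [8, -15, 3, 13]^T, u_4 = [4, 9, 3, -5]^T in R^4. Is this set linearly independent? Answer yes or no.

Form the matrix with these vectors as rows and row reduce.
R2 ← R2 + (1/3)·R1: [0, 18, 2, -38/3]
R3 ← R3 + (4/3)·R1: [0, -3, -1, 7/3]
R4 ← R4 + (2/3)·R1: [0, 15, 1, -31/3]
R3 ← R3 + (1/6)·R2: [0, 0, -2/3, 2/9]
R4 ← R4 − (5/6)·R2: [0, 0, -2/3, 2/9]
R4 ← R4 − R3: [0, 0, 0, 0]
3 nonzero rows, so the 4 vectors span a space of dimension 3.
Since 3 < 4, the vectors are linearly dependent.

no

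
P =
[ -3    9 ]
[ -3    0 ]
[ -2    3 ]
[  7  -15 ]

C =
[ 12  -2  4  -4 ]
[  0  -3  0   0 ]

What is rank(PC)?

2

First compute PC:
[[-36, -21, -12,  12],
 [-36,   6, -12,  12],
 [-24,  -5,  -8,   8],
 [ 84,  31,  28, -28]]
Now row reduce the product.
R2 ← R2 − R1: [0, 27, 0, 0]
R3 ← R3 − (2/3)·R1: [0, 9, 0, 0]
R4 ← R4 + (7/3)·R1: [0, -18, 0, 0]
R3 ← R3 − (1/3)·R2: [0, 0, 0, 0]
R4 ← R4 + (2/3)·R2: [0, 0, 0, 0]
2 nonzero rows, so rank(PC) = 2.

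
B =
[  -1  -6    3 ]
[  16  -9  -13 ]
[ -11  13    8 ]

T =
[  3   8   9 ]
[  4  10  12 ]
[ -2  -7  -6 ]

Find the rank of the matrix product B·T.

2

First compute BT:
[[-33, -89, -99],
 [ 38, 129, 114],
 [  3, -14,   9]]
Now row reduce the product.
R2 ← R2 + (38/33)·R1: [0, 875/33, 0]
R3 ← R3 + (1/11)·R1: [0, -243/11, 0]
R3 ← R3 + (729/875)·R2: [0, 0, 0]
2 nonzero rows, so rank(BT) = 2.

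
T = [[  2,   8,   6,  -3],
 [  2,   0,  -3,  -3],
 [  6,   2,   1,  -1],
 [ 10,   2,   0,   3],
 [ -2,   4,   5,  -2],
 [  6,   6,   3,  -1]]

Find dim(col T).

Row reduce to echelon form.
R2 ← R2 − R1: [0, -8, -9, 0]
R3 ← R3 − (3)·R1: [0, -22, -17, 8]
R4 ← R4 − (5)·R1: [0, -38, -30, 18]
R5 ← R5 + R1: [0, 12, 11, -5]
R6 ← R6 − (3)·R1: [0, -18, -15, 8]
R3 ← R3 − (11/4)·R2: [0, 0, 31/4, 8]
R4 ← R4 − (19/4)·R2: [0, 0, 51/4, 18]
R5 ← R5 + (3/2)·R2: [0, 0, -5/2, -5]
R6 ← R6 − (9/4)·R2: [0, 0, 21/4, 8]
R4 ← R4 − (51/31)·R3: [0, 0, 0, 150/31]
R5 ← R5 + (10/31)·R3: [0, 0, 0, -75/31]
R6 ← R6 − (21/31)·R3: [0, 0, 0, 80/31]
R5 ← R5 + (1/2)·R4: [0, 0, 0, 0]
R6 ← R6 − (8/15)·R4: [0, 0, 0, 0]
Echelon form has 4 nonzero rows, so rank(T) = 4.
The column space has dimension equal to the rank: 4.

4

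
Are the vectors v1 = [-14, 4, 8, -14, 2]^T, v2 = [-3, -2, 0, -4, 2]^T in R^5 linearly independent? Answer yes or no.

yes

Form the matrix with these vectors as rows and row reduce.
R2 ← R2 − (3/14)·R1: [0, -20/7, -12/7, -1, 11/7]
2 nonzero rows, so the 2 vectors span a space of dimension 2.
Since 2 = 2, the vectors are linearly independent.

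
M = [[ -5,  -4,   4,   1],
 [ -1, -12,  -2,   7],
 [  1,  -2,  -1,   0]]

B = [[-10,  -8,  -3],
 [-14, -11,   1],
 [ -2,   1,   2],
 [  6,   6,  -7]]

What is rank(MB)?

3

First compute MB:
[[104,  94,  12],
 [224, 180, -62],
 [ 20,  13,  -7]]
Now row reduce the product.
R2 ← R2 − (28/13)·R1: [0, -292/13, -1142/13]
R3 ← R3 − (5/26)·R1: [0, -66/13, -121/13]
R3 ← R3 − (33/146)·R2: [0, 0, 770/73]
3 nonzero rows, so rank(MB) = 3.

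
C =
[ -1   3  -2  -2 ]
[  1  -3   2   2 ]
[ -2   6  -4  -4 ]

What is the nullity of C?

Row reduce to echelon form.
R2 ← R2 + R1: [0, 0, 0, 0]
R3 ← R3 − (2)·R1: [0, 0, 0, 0]
1 nonzero row, so rank(C) = 1.
C has 4 columns; by rank–nullity, nullity = 4 − 1 = 3.

3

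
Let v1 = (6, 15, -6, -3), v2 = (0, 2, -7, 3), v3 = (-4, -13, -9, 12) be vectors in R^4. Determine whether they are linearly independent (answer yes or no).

yes

Form the matrix with these vectors as rows and row reduce.
R3 ← R3 + (2/3)·R1: [0, -3, -13, 10]
R3 ← R3 + (3/2)·R2: [0, 0, -47/2, 29/2]
3 nonzero rows, so the 3 vectors span a space of dimension 3.
Since 3 = 3, the vectors are linearly independent.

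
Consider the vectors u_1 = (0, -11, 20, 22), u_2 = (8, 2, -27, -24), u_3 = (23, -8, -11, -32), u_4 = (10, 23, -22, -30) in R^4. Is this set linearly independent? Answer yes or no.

Form the matrix with these vectors as rows and row reduce.
Swap R1 ↔ R2
R3 ← R3 − (23/8)·R1: [0, -55/4, 533/8, 37]
R4 ← R4 − (5/4)·R1: [0, 41/2, 47/4, 0]
R3 ← R3 − (5/4)·R2: [0, 0, 333/8, 19/2]
R4 ← R4 + (41/22)·R2: [0, 0, 2157/44, 41]
R4 ← R4 − (1438/1221)·R3: [0, 0, 0, 36400/1221]
4 nonzero rows, so the 4 vectors span a space of dimension 4.
Since 4 = 4, the vectors are linearly independent.

yes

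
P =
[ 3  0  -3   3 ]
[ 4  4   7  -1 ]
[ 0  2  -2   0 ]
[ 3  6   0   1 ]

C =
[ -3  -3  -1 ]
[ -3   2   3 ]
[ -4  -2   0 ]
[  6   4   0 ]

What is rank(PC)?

3

First compute PC:
[[ 21,   9,  -3],
 [-58, -22,   8],
 [  2,   8,   6],
 [-21,   7,  15]]
Now row reduce the product.
R2 ← R2 + (58/21)·R1: [0, 20/7, -2/7]
R3 ← R3 − (2/21)·R1: [0, 50/7, 44/7]
R4 ← R4 + R1: [0, 16, 12]
R3 ← R3 − (5/2)·R2: [0, 0, 7]
R4 ← R4 − (28/5)·R2: [0, 0, 68/5]
R4 ← R4 − (68/35)·R3: [0, 0, 0]
3 nonzero rows, so rank(PC) = 3.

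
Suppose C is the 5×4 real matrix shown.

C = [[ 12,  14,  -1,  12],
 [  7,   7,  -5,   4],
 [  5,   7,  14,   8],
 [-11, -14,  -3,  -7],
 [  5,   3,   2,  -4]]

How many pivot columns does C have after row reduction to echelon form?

4

Row reduce to echelon form.
R2 ← R2 − (7/12)·R1: [0, -7/6, -53/12, -3]
R3 ← R3 − (5/12)·R1: [0, 7/6, 173/12, 3]
R4 ← R4 + (11/12)·R1: [0, -7/6, -47/12, 4]
R5 ← R5 − (5/12)·R1: [0, -17/6, 29/12, -9]
R3 ← R3 + R2: [0, 0, 10, 0]
R4 ← R4 − R2: [0, 0, 1/2, 7]
R5 ← R5 − (17/7)·R2: [0, 0, 92/7, -12/7]
R4 ← R4 − (1/20)·R3: [0, 0, 0, 7]
R5 ← R5 − (46/35)·R3: [0, 0, 0, -12/7]
R5 ← R5 + (12/49)·R4: [0, 0, 0, 0]
Echelon form has 4 nonzero rows, so rank(C) = 4.
Each nonzero row contributes one pivot column: 4 pivot columns.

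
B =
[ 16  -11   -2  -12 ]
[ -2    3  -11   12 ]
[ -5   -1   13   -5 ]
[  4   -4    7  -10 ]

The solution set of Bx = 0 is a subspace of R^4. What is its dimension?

Row reduce to echelon form.
R2 ← R2 + (1/8)·R1: [0, 13/8, -45/4, 21/2]
R3 ← R3 + (5/16)·R1: [0, -71/16, 99/8, -35/4]
R4 ← R4 − (1/4)·R1: [0, -5/4, 15/2, -7]
R3 ← R3 + (71/26)·R2: [0, 0, -477/26, 259/13]
R4 ← R4 + (10/13)·R2: [0, 0, -15/13, 14/13]
R4 ← R4 − (10/159)·R3: [0, 0, 0, -28/159]
4 nonzero rows, so rank(B) = 4.
B has 4 columns; by rank–nullity, nullity = 4 − 4 = 0.

0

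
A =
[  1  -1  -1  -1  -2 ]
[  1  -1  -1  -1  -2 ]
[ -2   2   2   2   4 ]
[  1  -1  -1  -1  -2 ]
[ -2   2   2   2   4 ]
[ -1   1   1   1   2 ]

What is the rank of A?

1

Row reduce to echelon form.
R2 ← R2 − R1: [0, 0, 0, 0, 0]
R3 ← R3 + (2)·R1: [0, 0, 0, 0, 0]
R4 ← R4 − R1: [0, 0, 0, 0, 0]
R5 ← R5 + (2)·R1: [0, 0, 0, 0, 0]
R6 ← R6 + R1: [0, 0, 0, 0, 0]
Echelon form has 1 nonzero row, so rank(A) = 1.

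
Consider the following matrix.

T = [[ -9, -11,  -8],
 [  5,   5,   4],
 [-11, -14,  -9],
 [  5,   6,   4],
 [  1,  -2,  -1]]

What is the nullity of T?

Row reduce to echelon form.
R2 ← R2 + (5/9)·R1: [0, -10/9, -4/9]
R3 ← R3 − (11/9)·R1: [0, -5/9, 7/9]
R4 ← R4 + (5/9)·R1: [0, -1/9, -4/9]
R5 ← R5 + (1/9)·R1: [0, -29/9, -17/9]
R3 ← R3 − (1/2)·R2: [0, 0, 1]
R4 ← R4 − (1/10)·R2: [0, 0, -2/5]
R5 ← R5 − (29/10)·R2: [0, 0, -3/5]
R4 ← R4 + (2/5)·R3: [0, 0, 0]
R5 ← R5 + (3/5)·R3: [0, 0, 0]
3 nonzero rows, so rank(T) = 3.
T has 3 columns; by rank–nullity, nullity = 3 − 3 = 0.

0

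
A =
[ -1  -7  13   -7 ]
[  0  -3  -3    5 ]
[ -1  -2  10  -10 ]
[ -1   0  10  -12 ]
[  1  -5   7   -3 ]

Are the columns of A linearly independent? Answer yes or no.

Row reduce A to echelon form.
R3 ← R3 − R1: [0, 5, -3, -3]
R4 ← R4 − R1: [0, 7, -3, -5]
R5 ← R5 + R1: [0, -12, 20, -10]
R3 ← R3 + (5/3)·R2: [0, 0, -8, 16/3]
R4 ← R4 + (7/3)·R2: [0, 0, -10, 20/3]
R5 ← R5 − (4)·R2: [0, 0, 32, -30]
R4 ← R4 − (5/4)·R3: [0, 0, 0, 0]
R5 ← R5 + (4)·R3: [0, 0, 0, -26/3]
Swap R4 ↔ R5
4 pivots among 4 columns.
Every column is a pivot column, so the columns are linearly independent.

yes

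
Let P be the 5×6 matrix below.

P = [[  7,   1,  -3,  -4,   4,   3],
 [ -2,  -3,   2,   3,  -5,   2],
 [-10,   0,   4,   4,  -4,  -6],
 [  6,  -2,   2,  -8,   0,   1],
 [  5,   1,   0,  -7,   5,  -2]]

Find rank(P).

Row reduce to echelon form.
R2 ← R2 + (2/7)·R1: [0, -19/7, 8/7, 13/7, -27/7, 20/7]
R3 ← R3 + (10/7)·R1: [0, 10/7, -2/7, -12/7, 12/7, -12/7]
R4 ← R4 − (6/7)·R1: [0, -20/7, 32/7, -32/7, -24/7, -11/7]
R5 ← R5 − (5/7)·R1: [0, 2/7, 15/7, -29/7, 15/7, -29/7]
R3 ← R3 + (10/19)·R2: [0, 0, 6/19, -14/19, -6/19, -4/19]
R4 ← R4 − (20/19)·R2: [0, 0, 64/19, -124/19, 12/19, -87/19]
R5 ← R5 + (2/19)·R2: [0, 0, 43/19, -75/19, 33/19, -73/19]
R4 ← R4 − (32/3)·R3: [0, 0, 0, 4/3, 4, -7/3]
R5 ← R5 − (43/6)·R3: [0, 0, 0, 4/3, 4, -7/3]
R5 ← R5 − R4: [0, 0, 0, 0, 0, 0]
Echelon form has 4 nonzero rows, so rank(P) = 4.

4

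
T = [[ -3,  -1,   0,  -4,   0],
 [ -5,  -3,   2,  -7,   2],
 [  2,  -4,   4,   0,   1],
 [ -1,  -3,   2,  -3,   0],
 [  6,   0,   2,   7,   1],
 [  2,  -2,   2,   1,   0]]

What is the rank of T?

Row reduce to echelon form.
R2 ← R2 − (5/3)·R1: [0, -4/3, 2, -1/3, 2]
R3 ← R3 + (2/3)·R1: [0, -14/3, 4, -8/3, 1]
R4 ← R4 − (1/3)·R1: [0, -8/3, 2, -5/3, 0]
R5 ← R5 + (2)·R1: [0, -2, 2, -1, 1]
R6 ← R6 + (2/3)·R1: [0, -8/3, 2, -5/3, 0]
R3 ← R3 − (7/2)·R2: [0, 0, -3, -3/2, -6]
R4 ← R4 − (2)·R2: [0, 0, -2, -1, -4]
R5 ← R5 − (3/2)·R2: [0, 0, -1, -1/2, -2]
R6 ← R6 − (2)·R2: [0, 0, -2, -1, -4]
R4 ← R4 − (2/3)·R3: [0, 0, 0, 0, 0]
R5 ← R5 − (1/3)·R3: [0, 0, 0, 0, 0]
R6 ← R6 − (2/3)·R3: [0, 0, 0, 0, 0]
Echelon form has 3 nonzero rows, so rank(T) = 3.

3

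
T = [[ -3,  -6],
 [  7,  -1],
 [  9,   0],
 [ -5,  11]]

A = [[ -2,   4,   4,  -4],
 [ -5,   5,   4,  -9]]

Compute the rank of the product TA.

2

First compute TA:
[[ 36, -42, -36,  66],
 [ -9,  23,  24, -19],
 [-18,  36,  36, -36],
 [-45,  35,  24, -79]]
Now row reduce the product.
R2 ← R2 + (1/4)·R1: [0, 25/2, 15, -5/2]
R3 ← R3 + (1/2)·R1: [0, 15, 18, -3]
R4 ← R4 + (5/4)·R1: [0, -35/2, -21, 7/2]
R3 ← R3 − (6/5)·R2: [0, 0, 0, 0]
R4 ← R4 + (7/5)·R2: [0, 0, 0, 0]
2 nonzero rows, so rank(TA) = 2.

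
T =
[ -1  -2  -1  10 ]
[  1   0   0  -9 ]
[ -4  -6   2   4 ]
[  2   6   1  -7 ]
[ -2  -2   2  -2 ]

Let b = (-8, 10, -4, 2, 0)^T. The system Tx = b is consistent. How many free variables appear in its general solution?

1

Row reduce the augmented matrix [T | b].
R2 ← R2 + R1: [0, -2, -1, 1, 2]
R3 ← R3 − (4)·R1: [0, 2, 6, -36, 28]
R4 ← R4 + (2)·R1: [0, 2, -1, 13, -14]
R5 ← R5 − (2)·R1: [0, 2, 4, -22, 16]
R3 ← R3 + R2: [0, 0, 5, -35, 30]
R4 ← R4 + R2: [0, 0, -2, 14, -12]
R5 ← R5 + R2: [0, 0, 3, -21, 18]
R4 ← R4 + (2/5)·R3: [0, 0, 0, 0, 0]
R5 ← R5 − (3/5)·R3: [0, 0, 0, 0, 0]
The echelon form has 3 nonzero rows, and every pivot lies in the first 4 columns, so rank(T) = rank([T|b]) = 3.
The system is consistent.
Free variables = (unknowns) − (rank) = 4 − 3 = 1.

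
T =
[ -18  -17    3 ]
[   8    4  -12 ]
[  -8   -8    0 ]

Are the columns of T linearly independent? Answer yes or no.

no

Row reduce T to echelon form.
R2 ← R2 + (4/9)·R1: [0, -32/9, -32/3]
R3 ← R3 − (4/9)·R1: [0, -4/9, -4/3]
R3 ← R3 − (1/8)·R2: [0, 0, 0]
2 pivots among 3 columns.
Only 2 < 3 pivot columns, so the columns are linearly dependent.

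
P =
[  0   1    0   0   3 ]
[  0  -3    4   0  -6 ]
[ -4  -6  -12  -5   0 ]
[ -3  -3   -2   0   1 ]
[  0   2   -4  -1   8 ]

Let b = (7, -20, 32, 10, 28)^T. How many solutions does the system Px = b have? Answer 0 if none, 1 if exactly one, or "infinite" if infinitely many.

Row reduce the augmented matrix [P | b].
Swap R1 ↔ R3
R4 ← R4 − (3/4)·R1: [0, 3/2, 7, 15/4, 1, -14]
R3 ← R3 + (1/3)·R2: [0, 0, 4/3, 0, 1, 1/3]
R4 ← R4 + (1/2)·R2: [0, 0, 9, 15/4, -2, -24]
R5 ← R5 + (2/3)·R2: [0, 0, -4/3, -1, 4, 44/3]
R4 ← R4 − (27/4)·R3: [0, 0, 0, 15/4, -35/4, -105/4]
R5 ← R5 + R3: [0, 0, 0, -1, 5, 15]
R5 ← R5 + (4/15)·R4: [0, 0, 0, 0, 8/3, 8]
The echelon form has 5 nonzero rows, and every pivot lies in the first 5 columns, so rank(P) = rank([P|b]) = 5.
The system is consistent.
rank = 5 = number of unknowns, so the solution is unique.

1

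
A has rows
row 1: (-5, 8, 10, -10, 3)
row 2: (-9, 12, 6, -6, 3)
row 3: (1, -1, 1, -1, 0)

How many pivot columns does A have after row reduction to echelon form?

Row reduce to echelon form.
R2 ← R2 − (9/5)·R1: [0, -12/5, -12, 12, -12/5]
R3 ← R3 + (1/5)·R1: [0, 3/5, 3, -3, 3/5]
R3 ← R3 + (1/4)·R2: [0, 0, 0, 0, 0]
Echelon form has 2 nonzero rows, so rank(A) = 2.
Each nonzero row contributes one pivot column: 2 pivot columns.

2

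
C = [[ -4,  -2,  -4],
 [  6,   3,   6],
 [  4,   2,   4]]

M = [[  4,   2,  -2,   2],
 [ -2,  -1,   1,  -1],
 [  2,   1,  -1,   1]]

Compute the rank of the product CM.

First compute CM:
[[-20, -10,  10, -10],
 [ 30,  15, -15,  15],
 [ 20,  10, -10,  10]]
Now row reduce the product.
R2 ← R2 + (3/2)·R1: [0, 0, 0, 0]
R3 ← R3 + R1: [0, 0, 0, 0]
1 nonzero row, so rank(CM) = 1.

1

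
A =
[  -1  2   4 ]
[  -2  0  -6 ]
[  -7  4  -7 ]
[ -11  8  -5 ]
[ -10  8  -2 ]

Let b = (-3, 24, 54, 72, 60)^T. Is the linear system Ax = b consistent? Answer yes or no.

Row reduce the augmented matrix [A | b].
R2 ← R2 − (2)·R1: [0, -4, -14, 30]
R3 ← R3 − (7)·R1: [0, -10, -35, 75]
R4 ← R4 − (11)·R1: [0, -14, -49, 105]
R5 ← R5 − (10)·R1: [0, -12, -42, 90]
R3 ← R3 − (5/2)·R2: [0, 0, 0, 0]
R4 ← R4 − (7/2)·R2: [0, 0, 0, 0]
R5 ← R5 − (3)·R2: [0, 0, 0, 0]
The echelon form has 2 nonzero rows, and every pivot lies in the first 3 columns, so rank(A) = rank([A|b]) = 2.
The system is consistent.

yes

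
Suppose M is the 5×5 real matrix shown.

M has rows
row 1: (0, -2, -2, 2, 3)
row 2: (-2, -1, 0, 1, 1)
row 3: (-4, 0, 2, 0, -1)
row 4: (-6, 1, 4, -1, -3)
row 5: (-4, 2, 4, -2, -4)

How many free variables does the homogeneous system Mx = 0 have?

3

Row reduce to echelon form.
Swap R1 ↔ R2
R3 ← R3 − (2)·R1: [0, 2, 2, -2, -3]
R4 ← R4 − (3)·R1: [0, 4, 4, -4, -6]
R5 ← R5 − (2)·R1: [0, 4, 4, -4, -6]
R3 ← R3 + R2: [0, 0, 0, 0, 0]
R4 ← R4 + (2)·R2: [0, 0, 0, 0, 0]
R5 ← R5 + (2)·R2: [0, 0, 0, 0, 0]
2 nonzero rows, so rank(M) = 2.
M has 5 columns; by rank–nullity, nullity = 5 − 2 = 3.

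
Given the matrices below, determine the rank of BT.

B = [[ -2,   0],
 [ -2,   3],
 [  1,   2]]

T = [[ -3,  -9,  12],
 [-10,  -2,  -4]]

2

First compute BT:
[[  6,  18, -24],
 [-24,  12, -36],
 [-23, -13,   4]]
Now row reduce the product.
R2 ← R2 + (4)·R1: [0, 84, -132]
R3 ← R3 + (23/6)·R1: [0, 56, -88]
R3 ← R3 − (2/3)·R2: [0, 0, 0]
2 nonzero rows, so rank(BT) = 2.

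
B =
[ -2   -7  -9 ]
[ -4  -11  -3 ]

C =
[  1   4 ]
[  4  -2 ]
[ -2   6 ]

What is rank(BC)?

First compute BC:
[[-12, -48],
 [-42, -12]]
Now row reduce the product.
R2 ← R2 − (7/2)·R1: [0, 156]
2 nonzero rows, so rank(BC) = 2.

2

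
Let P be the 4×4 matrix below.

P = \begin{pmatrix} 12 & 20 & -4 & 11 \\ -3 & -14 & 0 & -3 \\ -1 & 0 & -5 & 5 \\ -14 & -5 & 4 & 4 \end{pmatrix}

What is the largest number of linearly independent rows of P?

4

Row reduce to echelon form.
R2 ← R2 + (1/4)·R1: [0, -9, -1, -1/4]
R3 ← R3 + (1/12)·R1: [0, 5/3, -16/3, 71/12]
R4 ← R4 + (7/6)·R1: [0, 55/3, -2/3, 101/6]
R3 ← R3 + (5/27)·R2: [0, 0, -149/27, 317/54]
R4 ← R4 + (55/27)·R2: [0, 0, -73/27, 1763/108]
R4 ← R4 − (73/149)·R3: [0, 0, 0, 8015/596]
Echelon form has 4 nonzero rows, so rank(P) = 4.
The rank gives the maximum number of linearly independent rows: 4.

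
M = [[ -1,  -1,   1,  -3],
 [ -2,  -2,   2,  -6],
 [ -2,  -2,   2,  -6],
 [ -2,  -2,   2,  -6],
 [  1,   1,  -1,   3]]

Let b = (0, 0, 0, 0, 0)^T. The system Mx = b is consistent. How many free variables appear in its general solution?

Row reduce the augmented matrix [M | b].
R2 ← R2 − (2)·R1: [0, 0, 0, 0, 0]
R3 ← R3 − (2)·R1: [0, 0, 0, 0, 0]
R4 ← R4 − (2)·R1: [0, 0, 0, 0, 0]
R5 ← R5 + R1: [0, 0, 0, 0, 0]
The echelon form has 1 nonzero rows, and every pivot lies in the first 4 columns, so rank(M) = rank([M|b]) = 1.
The system is consistent.
Free variables = (unknowns) − (rank) = 4 − 1 = 3.

3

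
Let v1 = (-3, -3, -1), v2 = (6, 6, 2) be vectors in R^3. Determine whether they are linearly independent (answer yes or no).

Form the matrix with these vectors as rows and row reduce.
R2 ← R2 + (2)·R1: [0, 0, 0]
1 nonzero row, so the 2 vectors span a space of dimension 1.
Since 1 < 2, the vectors are linearly dependent.

no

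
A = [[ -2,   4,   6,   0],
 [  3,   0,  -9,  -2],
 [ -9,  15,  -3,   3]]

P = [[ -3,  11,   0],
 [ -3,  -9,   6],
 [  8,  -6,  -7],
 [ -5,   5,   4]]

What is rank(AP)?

2

First compute AP:
[[ 42, -94, -18],
 [-71,  77,  55],
 [-57, -201, 123]]
Now row reduce the product.
R2 ← R2 + (71/42)·R1: [0, -1720/21, 172/7]
R3 ← R3 + (19/14)·R1: [0, -2300/7, 690/7]
R3 ← R3 − (345/86)·R2: [0, 0, 0]
2 nonzero rows, so rank(AP) = 2.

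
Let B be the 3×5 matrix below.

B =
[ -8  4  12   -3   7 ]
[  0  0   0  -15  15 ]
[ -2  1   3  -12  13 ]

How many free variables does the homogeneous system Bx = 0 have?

Row reduce to echelon form.
R3 ← R3 − (1/4)·R1: [0, 0, 0, -45/4, 45/4]
R3 ← R3 − (3/4)·R2: [0, 0, 0, 0, 0]
2 nonzero rows, so rank(B) = 2.
B has 5 columns; by rank–nullity, nullity = 5 − 2 = 3.

3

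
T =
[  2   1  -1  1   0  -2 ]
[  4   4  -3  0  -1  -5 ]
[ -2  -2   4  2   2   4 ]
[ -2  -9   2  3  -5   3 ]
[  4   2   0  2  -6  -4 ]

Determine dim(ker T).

Row reduce to echelon form.
R2 ← R2 − (2)·R1: [0, 2, -1, -2, -1, -1]
R3 ← R3 + R1: [0, -1, 3, 3, 2, 2]
R4 ← R4 + R1: [0, -8, 1, 4, -5, 1]
R5 ← R5 − (2)·R1: [0, 0, 2, 0, -6, 0]
R3 ← R3 + (1/2)·R2: [0, 0, 5/2, 2, 3/2, 3/2]
R4 ← R4 + (4)·R2: [0, 0, -3, -4, -9, -3]
R4 ← R4 + (6/5)·R3: [0, 0, 0, -8/5, -36/5, -6/5]
R5 ← R5 − (4/5)·R3: [0, 0, 0, -8/5, -36/5, -6/5]
R5 ← R5 − R4: [0, 0, 0, 0, 0, 0]
4 nonzero rows, so rank(T) = 4.
T has 6 columns; by rank–nullity, nullity = 6 − 4 = 2.

2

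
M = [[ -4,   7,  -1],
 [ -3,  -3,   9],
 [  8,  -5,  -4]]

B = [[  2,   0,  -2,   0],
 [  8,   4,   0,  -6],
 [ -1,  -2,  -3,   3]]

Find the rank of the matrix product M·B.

2

First compute MB:
[[ 49,  30,  11, -45],
 [-39, -30, -21,  45],
 [-20, -12,  -4,  18]]
Now row reduce the product.
R2 ← R2 + (39/49)·R1: [0, -300/49, -600/49, 450/49]
R3 ← R3 + (20/49)·R1: [0, 12/49, 24/49, -18/49]
R3 ← R3 + (1/25)·R2: [0, 0, 0, 0]
2 nonzero rows, so rank(MB) = 2.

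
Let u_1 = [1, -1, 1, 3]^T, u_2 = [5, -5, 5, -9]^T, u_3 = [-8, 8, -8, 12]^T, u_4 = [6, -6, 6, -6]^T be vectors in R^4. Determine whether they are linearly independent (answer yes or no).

no

Form the matrix with these vectors as rows and row reduce.
R2 ← R2 − (5)·R1: [0, 0, 0, -24]
R3 ← R3 + (8)·R1: [0, 0, 0, 36]
R4 ← R4 − (6)·R1: [0, 0, 0, -24]
R3 ← R3 + (3/2)·R2: [0, 0, 0, 0]
R4 ← R4 − R2: [0, 0, 0, 0]
2 nonzero rows, so the 4 vectors span a space of dimension 2.
Since 2 < 4, the vectors are linearly dependent.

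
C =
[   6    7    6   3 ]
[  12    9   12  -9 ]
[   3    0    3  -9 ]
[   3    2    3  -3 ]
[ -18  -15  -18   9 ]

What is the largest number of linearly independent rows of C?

Row reduce to echelon form.
R2 ← R2 − (2)·R1: [0, -5, 0, -15]
R3 ← R3 − (1/2)·R1: [0, -7/2, 0, -21/2]
R4 ← R4 − (1/2)·R1: [0, -3/2, 0, -9/2]
R5 ← R5 + (3)·R1: [0, 6, 0, 18]
R3 ← R3 − (7/10)·R2: [0, 0, 0, 0]
R4 ← R4 − (3/10)·R2: [0, 0, 0, 0]
R5 ← R5 + (6/5)·R2: [0, 0, 0, 0]
Echelon form has 2 nonzero rows, so rank(C) = 2.
The rank gives the maximum number of linearly independent rows: 2.

2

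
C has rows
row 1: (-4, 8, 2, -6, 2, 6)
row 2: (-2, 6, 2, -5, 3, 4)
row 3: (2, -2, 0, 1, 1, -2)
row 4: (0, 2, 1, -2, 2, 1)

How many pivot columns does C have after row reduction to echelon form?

Row reduce to echelon form.
R2 ← R2 − (1/2)·R1: [0, 2, 1, -2, 2, 1]
R3 ← R3 + (1/2)·R1: [0, 2, 1, -2, 2, 1]
R3 ← R3 − R2: [0, 0, 0, 0, 0, 0]
R4 ← R4 − R2: [0, 0, 0, 0, 0, 0]
Echelon form has 2 nonzero rows, so rank(C) = 2.
Each nonzero row contributes one pivot column: 2 pivot columns.

2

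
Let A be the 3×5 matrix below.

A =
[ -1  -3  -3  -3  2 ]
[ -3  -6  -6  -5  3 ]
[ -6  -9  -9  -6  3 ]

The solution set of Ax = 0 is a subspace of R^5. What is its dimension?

Row reduce to echelon form.
R2 ← R2 − (3)·R1: [0, 3, 3, 4, -3]
R3 ← R3 − (6)·R1: [0, 9, 9, 12, -9]
R3 ← R3 − (3)·R2: [0, 0, 0, 0, 0]
2 nonzero rows, so rank(A) = 2.
A has 5 columns; by rank–nullity, nullity = 5 − 2 = 3.

3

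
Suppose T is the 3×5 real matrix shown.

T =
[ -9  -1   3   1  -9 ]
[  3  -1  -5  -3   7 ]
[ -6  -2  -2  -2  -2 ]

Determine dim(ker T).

3

Row reduce to echelon form.
R2 ← R2 + (1/3)·R1: [0, -4/3, -4, -8/3, 4]
R3 ← R3 − (2/3)·R1: [0, -4/3, -4, -8/3, 4]
R3 ← R3 − R2: [0, 0, 0, 0, 0]
2 nonzero rows, so rank(T) = 2.
T has 5 columns; by rank–nullity, nullity = 5 − 2 = 3.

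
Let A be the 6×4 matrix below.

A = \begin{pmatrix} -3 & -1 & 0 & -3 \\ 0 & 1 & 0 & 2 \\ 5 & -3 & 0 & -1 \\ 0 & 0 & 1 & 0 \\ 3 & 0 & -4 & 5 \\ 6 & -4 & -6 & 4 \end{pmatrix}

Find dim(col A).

4

Row reduce to echelon form.
R3 ← R3 + (5/3)·R1: [0, -14/3, 0, -6]
R5 ← R5 + R1: [0, -1, -4, 2]
R6 ← R6 + (2)·R1: [0, -6, -6, -2]
R3 ← R3 + (14/3)·R2: [0, 0, 0, 10/3]
R5 ← R5 + R2: [0, 0, -4, 4]
R6 ← R6 + (6)·R2: [0, 0, -6, 10]
Swap R3 ↔ R4
R5 ← R5 + (4)·R3: [0, 0, 0, 4]
R6 ← R6 + (6)·R3: [0, 0, 0, 10]
R5 ← R5 − (6/5)·R4: [0, 0, 0, 0]
R6 ← R6 − (3)·R4: [0, 0, 0, 0]
Echelon form has 4 nonzero rows, so rank(A) = 4.
The column space has dimension equal to the rank: 4.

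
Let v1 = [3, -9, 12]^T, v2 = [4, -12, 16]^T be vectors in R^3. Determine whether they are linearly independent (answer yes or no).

no

Form the matrix with these vectors as rows and row reduce.
R2 ← R2 − (4/3)·R1: [0, 0, 0]
1 nonzero row, so the 2 vectors span a space of dimension 1.
Since 1 < 2, the vectors are linearly dependent.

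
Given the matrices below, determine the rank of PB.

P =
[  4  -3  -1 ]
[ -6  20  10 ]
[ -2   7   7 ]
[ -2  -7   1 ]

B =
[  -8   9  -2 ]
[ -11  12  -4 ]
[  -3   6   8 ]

First compute PB:
[[  4,  -6,  -4],
 [-202, 246,  12],
 [-82, 108,  32],
 [ 90, -96,  40]]
Now row reduce the product.
R2 ← R2 + (101/2)·R1: [0, -57, -190]
R3 ← R3 + (41/2)·R1: [0, -15, -50]
R4 ← R4 − (45/2)·R1: [0, 39, 130]
R3 ← R3 − (5/19)·R2: [0, 0, 0]
R4 ← R4 + (13/19)·R2: [0, 0, 0]
2 nonzero rows, so rank(PB) = 2.

2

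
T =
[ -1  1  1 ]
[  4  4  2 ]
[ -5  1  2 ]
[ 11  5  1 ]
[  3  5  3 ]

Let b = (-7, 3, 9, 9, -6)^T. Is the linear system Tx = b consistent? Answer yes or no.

no

Row reduce the augmented matrix [T | b].
R2 ← R2 + (4)·R1: [0, 8, 6, -25]
R3 ← R3 − (5)·R1: [0, -4, -3, 44]
R4 ← R4 + (11)·R1: [0, 16, 12, -68]
R5 ← R5 + (3)·R1: [0, 8, 6, -27]
R3 ← R3 + (1/2)·R2: [0, 0, 0, 63/2]
R4 ← R4 − (2)·R2: [0, 0, 0, -18]
R5 ← R5 − R2: [0, 0, 0, -2]
R4 ← R4 + (4/7)·R3: [0, 0, 0, 0]
R5 ← R5 + (4/63)·R3: [0, 0, 0, 0]
The echelon form has 3 nonzero rows; the last pivot sits in the augmented column, so rank(T) = 2 but rank([T|b]) = 3.
Since the ranks differ, the system is inconsistent.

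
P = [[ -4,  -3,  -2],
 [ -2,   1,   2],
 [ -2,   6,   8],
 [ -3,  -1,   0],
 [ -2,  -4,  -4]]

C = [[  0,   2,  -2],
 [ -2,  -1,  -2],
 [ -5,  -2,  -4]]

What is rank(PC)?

2

First compute PC:
[[ 16,  -1,  22],
 [-12,  -9,  -6],
 [-52, -26, -40],
 [  2,  -5,   8],
 [ 28,   8,  28]]
Now row reduce the product.
R2 ← R2 + (3/4)·R1: [0, -39/4, 21/2]
R3 ← R3 + (13/4)·R1: [0, -117/4, 63/2]
R4 ← R4 − (1/8)·R1: [0, -39/8, 21/4]
R5 ← R5 − (7/4)·R1: [0, 39/4, -21/2]
R3 ← R3 − (3)·R2: [0, 0, 0]
R4 ← R4 − (1/2)·R2: [0, 0, 0]
R5 ← R5 + R2: [0, 0, 0]
2 nonzero rows, so rank(PC) = 2.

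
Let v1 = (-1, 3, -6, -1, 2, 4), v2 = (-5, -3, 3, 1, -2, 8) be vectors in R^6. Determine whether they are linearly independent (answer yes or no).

Form the matrix with these vectors as rows and row reduce.
R2 ← R2 − (5)·R1: [0, -18, 33, 6, -12, -12]
2 nonzero rows, so the 2 vectors span a space of dimension 2.
Since 2 = 2, the vectors are linearly independent.

yes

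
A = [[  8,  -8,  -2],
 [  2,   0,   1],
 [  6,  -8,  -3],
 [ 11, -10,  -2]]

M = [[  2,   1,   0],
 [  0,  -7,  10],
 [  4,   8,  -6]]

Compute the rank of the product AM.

2

First compute AM:
[[  8,  48, -68],
 [  8,  10,  -6],
 [  0,  38, -62],
 [ 14,  65, -88]]
Now row reduce the product.
R2 ← R2 − R1: [0, -38, 62]
R4 ← R4 − (7/4)·R1: [0, -19, 31]
R3 ← R3 + R2: [0, 0, 0]
R4 ← R4 − (1/2)·R2: [0, 0, 0]
2 nonzero rows, so rank(AM) = 2.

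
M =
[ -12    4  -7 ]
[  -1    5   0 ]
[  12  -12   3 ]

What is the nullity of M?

0

Row reduce to echelon form.
R2 ← R2 − (1/12)·R1: [0, 14/3, 7/12]
R3 ← R3 + R1: [0, -8, -4]
R3 ← R3 + (12/7)·R2: [0, 0, -3]
3 nonzero rows, so rank(M) = 3.
M has 3 columns; by rank–nullity, nullity = 3 − 3 = 0.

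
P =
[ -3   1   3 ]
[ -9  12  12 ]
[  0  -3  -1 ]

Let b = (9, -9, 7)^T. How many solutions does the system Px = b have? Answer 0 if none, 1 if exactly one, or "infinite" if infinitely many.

0

Row reduce the augmented matrix [P | b].
R2 ← R2 − (3)·R1: [0, 9, 3, -36]
R3 ← R3 + (1/3)·R2: [0, 0, 0, -5]
The echelon form has 3 nonzero rows; the last pivot sits in the augmented column, so rank(P) = 2 but rank([P|b]) = 3.
Since the ranks differ, the system is inconsistent.
It has no solutions.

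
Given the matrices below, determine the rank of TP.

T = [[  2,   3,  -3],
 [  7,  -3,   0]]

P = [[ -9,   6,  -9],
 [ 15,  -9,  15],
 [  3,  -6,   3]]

2

First compute TP:
[[ 18,   3,  18],
 [-108,  69, -108]]
Now row reduce the product.
R2 ← R2 + (6)·R1: [0, 87, 0]
2 nonzero rows, so rank(TP) = 2.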